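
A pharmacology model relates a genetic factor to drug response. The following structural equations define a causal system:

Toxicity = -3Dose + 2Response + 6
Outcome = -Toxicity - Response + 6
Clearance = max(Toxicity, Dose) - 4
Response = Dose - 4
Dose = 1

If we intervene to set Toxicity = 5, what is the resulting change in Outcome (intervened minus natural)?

-8

do(Toxicity=5) replaces the equation Toxicity = -3Dose + 2Response + 6 with the constant Toxicity = 5.
Response = Dose - 4  [with Dose=1]  = -3
Outcome = -Toxicity - Response + 6  [with Toxicity=5, Response=-3]  = 4
Without intervention: Response = Dose - 4  [with Dose=1]  = -3; Toxicity = -3Dose + 2Response + 6  [with Dose=1, Response=-3]  = -3; Outcome = -Toxicity - Response + 6  [with Toxicity=-3, Response=-3]  = 12.
Change = 4 − 12 = -8.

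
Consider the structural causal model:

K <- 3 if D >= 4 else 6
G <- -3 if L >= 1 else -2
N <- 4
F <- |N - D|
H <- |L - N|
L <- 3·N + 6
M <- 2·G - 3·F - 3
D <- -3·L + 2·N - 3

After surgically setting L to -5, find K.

3

Under do(L=-5), the mechanism L <- 3·N + 6 is discarded; L is fixed at -5.
D = -3·L + 2·N - 3  [with L=-5, N=4]  = 20
K = 3 if D >= 4 else 6  [with D=20]  = 3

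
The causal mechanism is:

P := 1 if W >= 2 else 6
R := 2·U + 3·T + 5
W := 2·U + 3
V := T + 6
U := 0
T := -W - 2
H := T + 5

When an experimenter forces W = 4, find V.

0

Under do(W=4), the mechanism W := 2·U + 3 is discarded; W is fixed at 4.
T = -W - 2  [with W=4]  = -6
V = T + 6  [with T=-6]  = 0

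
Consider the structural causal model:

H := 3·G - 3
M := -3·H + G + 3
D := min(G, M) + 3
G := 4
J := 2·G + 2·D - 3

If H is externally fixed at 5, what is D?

Under do(H=5), the mechanism H := 3·G - 3 is discarded; H is fixed at 5.
M = -3·H + G + 3  [with H=5, G=4]  = -8
D = min(G, M) + 3  [with G=4, M=-8]  = -5

-5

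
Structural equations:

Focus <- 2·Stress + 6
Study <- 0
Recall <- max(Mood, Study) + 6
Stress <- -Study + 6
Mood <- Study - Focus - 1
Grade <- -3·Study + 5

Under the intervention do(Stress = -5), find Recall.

9

do(Stress=-5) replaces the equation Stress <- -Study + 6 with the constant Stress = -5.
Focus = 2·Stress + 6  [with Stress=-5]  = -4
Mood = Study - Focus - 1  [with Study=0, Focus=-4]  = 3
Recall = max(Mood, Study) + 6  [with Mood=3, Study=0]  = 9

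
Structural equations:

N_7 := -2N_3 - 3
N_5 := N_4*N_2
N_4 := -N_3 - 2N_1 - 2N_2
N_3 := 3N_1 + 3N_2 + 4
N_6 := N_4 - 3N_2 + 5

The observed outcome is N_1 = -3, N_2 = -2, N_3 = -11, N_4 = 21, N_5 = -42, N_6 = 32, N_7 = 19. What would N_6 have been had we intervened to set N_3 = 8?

13

The intervention breaks the incoming arrows to N_3: N_3 := 3N_1 + 3N_2 + 4 no longer applies, and N_3 = 8.
N_4 = -N_3 - 2N_1 - 2N_2  [with N_3=8, N_1=-3, N_2=-2]  = 2
N_6 = N_4 - 3N_2 + 5  [with N_4=2, N_2=-2]  = 13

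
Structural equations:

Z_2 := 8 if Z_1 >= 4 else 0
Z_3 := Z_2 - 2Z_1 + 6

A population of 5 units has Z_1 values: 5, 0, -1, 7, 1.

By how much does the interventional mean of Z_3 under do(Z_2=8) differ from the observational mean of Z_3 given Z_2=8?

The intervention sets Z_2=8 in all 5 units regardless of Z_1. Recomputing Z_3 per unit gives 4, 14, 16, 0, 12; average 9.2.
Observing Z_2=8 restricts to units where Z_2's equation naturally yields 8: Z_1 ∈ {5, 7}. In that subpopulation Z_3 = 4, 0, mean 2.
Difference = 9.2 − 2 = 7.2.

7.2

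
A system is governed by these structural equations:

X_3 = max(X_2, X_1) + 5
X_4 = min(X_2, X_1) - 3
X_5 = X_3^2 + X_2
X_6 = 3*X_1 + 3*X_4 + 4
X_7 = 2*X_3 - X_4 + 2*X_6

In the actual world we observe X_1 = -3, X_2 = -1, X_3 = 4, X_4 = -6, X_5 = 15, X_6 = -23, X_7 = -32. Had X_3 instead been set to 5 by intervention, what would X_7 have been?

-30

The intervention breaks the incoming arrows to X_3: X_3 = max(X_2, X_1) + 5 no longer applies, and X_3 = 5.
X_4 = min(X_2, X_1) - 3  [with X_2=-1, X_1=-3]  = -6
X_6 = 3*X_1 + 3*X_4 + 4  [with X_1=-3, X_4=-6]  = -23
X_7 = 2*X_3 - X_4 + 2*X_6  [with X_3=5, X_4=-6, X_6=-23]  = -30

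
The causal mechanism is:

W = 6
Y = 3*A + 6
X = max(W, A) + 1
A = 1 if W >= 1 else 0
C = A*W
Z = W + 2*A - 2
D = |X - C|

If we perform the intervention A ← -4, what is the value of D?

Under do(A=-4), the mechanism A = 1 if W >= 1 else 0 is discarded; A is fixed at -4.
C = A*W  [with A=-4, W=6]  = -24
X = max(W, A) + 1  [with W=6, A=-4]  = 7
D = |X - C|  [with X=7, C=-24]  = 31

31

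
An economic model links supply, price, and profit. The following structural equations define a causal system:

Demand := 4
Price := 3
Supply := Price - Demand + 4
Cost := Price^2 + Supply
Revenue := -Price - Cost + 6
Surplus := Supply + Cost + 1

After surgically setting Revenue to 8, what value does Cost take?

The intervention breaks the incoming arrows to Revenue: Revenue := -Price - Cost + 6 no longer applies, and Revenue = 8.
Since Cost is not a descendant of the intervened variable, it is unaffected.
Supply = Price - Demand + 4  [with Price=3, Demand=4]  = 3
Cost = Price^2 + Supply  [with Price=3, Supply=3]  = 12

12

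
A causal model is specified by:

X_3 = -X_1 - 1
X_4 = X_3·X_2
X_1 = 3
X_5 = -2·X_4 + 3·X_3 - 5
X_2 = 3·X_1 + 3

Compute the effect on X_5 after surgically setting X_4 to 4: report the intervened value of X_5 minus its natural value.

Intervening sets X_4 = 4 and removes its equation (X_4 = X_3·X_2).
X_3 = -X_1 - 1  [with X_1=3]  = -4
X_5 = -2·X_4 + 3·X_3 - 5  [with X_4=4, X_3=-4]  = -25
Without intervention: X_2 = 3·X_1 + 3  [with X_1=3]  = 12; X_3 = -X_1 - 1  [with X_1=3]  = -4; X_4 = X_3·X_2  [with X_3=-4, X_2=12]  = -48; X_5 = -2·X_4 + 3·X_3 - 5  [with X_4=-48, X_3=-4]  = 79.
Change = -25 − 79 = -104.

-104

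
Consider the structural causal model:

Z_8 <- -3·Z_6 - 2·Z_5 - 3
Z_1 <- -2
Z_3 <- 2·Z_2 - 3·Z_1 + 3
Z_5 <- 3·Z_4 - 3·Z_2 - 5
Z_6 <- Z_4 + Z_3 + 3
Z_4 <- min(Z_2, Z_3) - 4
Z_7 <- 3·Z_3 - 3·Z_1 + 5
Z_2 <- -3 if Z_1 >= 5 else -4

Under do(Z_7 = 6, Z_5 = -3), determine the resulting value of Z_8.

Under do(Z_7 = 6, Z_5 = -3), each intervened variable's structural equation is replaced by its fixed value.
Z_2 = -3 if Z_1 >= 5 else -4  [with Z_1=-2]  = -4
Z_3 = 2·Z_2 - 3·Z_1 + 3  [with Z_2=-4, Z_1=-2]  = 1
Z_4 = min(Z_2, Z_3) - 4  [with Z_2=-4, Z_3=1]  = -8
Z_6 = Z_4 + Z_3 + 3  [with Z_4=-8, Z_3=1]  = -4
Z_8 = -3·Z_6 - 2·Z_5 - 3  [with Z_6=-4, Z_5=-3]  = 15

15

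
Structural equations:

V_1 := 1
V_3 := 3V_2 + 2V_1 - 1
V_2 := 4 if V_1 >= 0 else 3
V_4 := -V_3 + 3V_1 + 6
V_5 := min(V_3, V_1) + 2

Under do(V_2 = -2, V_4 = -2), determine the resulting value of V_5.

Setting V_2 = -2, V_4 = -2 by intervention discards those variables' equations.
V_3 = 3V_2 + 2V_1 - 1  [with V_2=-2, V_1=1]  = -5
V_5 = min(V_3, V_1) + 2  [with V_3=-5, V_1=1]  = -3

-3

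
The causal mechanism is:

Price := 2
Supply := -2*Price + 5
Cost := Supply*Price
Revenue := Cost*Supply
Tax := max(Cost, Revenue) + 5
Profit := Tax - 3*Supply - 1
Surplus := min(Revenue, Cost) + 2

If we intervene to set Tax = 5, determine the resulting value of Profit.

The intervention breaks the incoming arrows to Tax: Tax := max(Cost, Revenue) + 5 no longer applies, and Tax = 5.
Supply = -2*Price + 5  [with Price=2]  = 1
Profit = Tax - 3*Supply - 1  [with Tax=5, Supply=1]  = 1

1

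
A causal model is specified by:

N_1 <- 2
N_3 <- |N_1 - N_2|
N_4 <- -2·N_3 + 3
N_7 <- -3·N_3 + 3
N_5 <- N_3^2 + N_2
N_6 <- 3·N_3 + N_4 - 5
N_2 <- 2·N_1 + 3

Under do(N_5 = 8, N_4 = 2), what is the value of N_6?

Setting N_5 = 8, N_4 = 2 by intervention discards those variables' equations.
N_2 = 2·N_1 + 3  [with N_1=2]  = 7
N_3 = |N_1 - N_2|  [with N_1=2, N_2=7]  = 5
N_6 = 3·N_3 + N_4 - 5  [with N_3=5, N_4=2]  = 12

12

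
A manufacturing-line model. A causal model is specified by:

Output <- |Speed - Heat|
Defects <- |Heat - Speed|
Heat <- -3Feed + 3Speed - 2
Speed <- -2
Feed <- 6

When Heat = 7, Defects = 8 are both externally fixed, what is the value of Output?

Setting Heat = 7, Defects = 8 by intervention discards those variables' equations.
Output = |Speed - Heat|  [with Speed=-2, Heat=7]  = 9

9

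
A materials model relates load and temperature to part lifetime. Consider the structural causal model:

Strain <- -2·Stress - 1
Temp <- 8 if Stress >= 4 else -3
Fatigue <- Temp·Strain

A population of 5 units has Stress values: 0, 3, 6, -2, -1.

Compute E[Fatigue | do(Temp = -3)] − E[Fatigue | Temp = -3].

7.2

do(Temp=-3) breaks Temp's dependence on Stress. With Temp=-3 fixed, Fatigue across the units is 3, 21, 39, -9, -3, mean 10.2.
Conditioning on Temp=-3 selects the 4 unit(s) with Stress ∈ {0, 3, -2, -1}. Their Fatigue values: 3, 21, -9, -3. Mean = 3.
Difference = 10.2 − 3 = 7.2.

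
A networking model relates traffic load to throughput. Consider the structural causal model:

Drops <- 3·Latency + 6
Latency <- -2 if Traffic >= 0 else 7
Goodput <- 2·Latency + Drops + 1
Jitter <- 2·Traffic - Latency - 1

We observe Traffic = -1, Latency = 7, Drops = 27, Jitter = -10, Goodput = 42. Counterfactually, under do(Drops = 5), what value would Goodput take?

do(Drops=5) replaces the equation Drops <- 3·Latency + 6 with the constant Drops = 5.
Latency = -2 if Traffic >= 0 else 7  [with Traffic=-1]  = 7
Goodput = 2·Latency + Drops + 1  [with Latency=7, Drops=5]  = 20

20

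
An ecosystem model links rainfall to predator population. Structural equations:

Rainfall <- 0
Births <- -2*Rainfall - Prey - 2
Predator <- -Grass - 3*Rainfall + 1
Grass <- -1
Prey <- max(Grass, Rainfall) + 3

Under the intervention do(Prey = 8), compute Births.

-10

do(Prey=8) replaces the equation Prey <- max(Grass, Rainfall) + 3 with the constant Prey = 8.
Births = -2*Rainfall - Prey - 2  [with Rainfall=0, Prey=8]  = -10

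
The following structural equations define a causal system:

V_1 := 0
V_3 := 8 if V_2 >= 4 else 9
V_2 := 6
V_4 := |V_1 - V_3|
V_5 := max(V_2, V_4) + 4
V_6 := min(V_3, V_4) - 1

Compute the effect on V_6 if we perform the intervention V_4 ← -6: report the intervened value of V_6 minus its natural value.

Under do(V_4=-6), the mechanism V_4 := |V_1 - V_3| is discarded; V_4 is fixed at -6.
V_3 = 8 if V_2 >= 4 else 9  [with V_2=6]  = 8
V_6 = min(V_3, V_4) - 1  [with V_3=8, V_4=-6]  = -7
Without intervention: V_3 = 8 if V_2 >= 4 else 9  [with V_2=6]  = 8; V_4 = |V_1 - V_3|  [with V_1=0, V_3=8]  = 8; V_6 = min(V_3, V_4) - 1  [with V_3=8, V_4=8]  = 7.
Change = -7 − 7 = -14.

-14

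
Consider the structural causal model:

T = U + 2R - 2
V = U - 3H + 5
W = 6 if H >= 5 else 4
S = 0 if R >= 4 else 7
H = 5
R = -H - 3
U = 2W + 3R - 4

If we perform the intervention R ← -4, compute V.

Under do(R=-4), the mechanism R = -H - 3 is discarded; R is fixed at -4.
W = 6 if H >= 5 else 4  [with H=5]  = 6
U = 2W + 3R - 4  [with W=6, R=-4]  = -4
V = U - 3H + 5  [with U=-4, H=5]  = -14

-14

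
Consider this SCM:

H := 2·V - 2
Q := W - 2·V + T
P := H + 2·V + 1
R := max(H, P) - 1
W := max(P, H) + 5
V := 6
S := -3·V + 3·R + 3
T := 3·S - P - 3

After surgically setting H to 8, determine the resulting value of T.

Under do(H=8), the mechanism H := 2·V - 2 is discarded; H is fixed at 8.
P = H + 2·V + 1  [with H=8, V=6]  = 21
R = max(H, P) - 1  [with H=8, P=21]  = 20
S = -3·V + 3·R + 3  [with V=6, R=20]  = 45
T = 3·S - P - 3  [with S=45, P=21]  = 111

111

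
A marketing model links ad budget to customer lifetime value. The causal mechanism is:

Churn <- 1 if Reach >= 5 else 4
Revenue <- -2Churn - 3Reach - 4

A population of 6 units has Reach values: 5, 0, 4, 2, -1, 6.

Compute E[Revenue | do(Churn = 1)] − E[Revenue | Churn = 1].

8.5

do(Churn=1) breaks Churn's dependence on Reach. With Churn=1 fixed, Revenue across the units is -21, -6, -18, -12, -3, -24, mean -14.
Conditioning on Churn=1 selects the 2 unit(s) with Reach ∈ {5, 6}. Their Revenue values: -21, -24. Mean = -22.5.
Difference = -14 − (-22.5) = 8.5.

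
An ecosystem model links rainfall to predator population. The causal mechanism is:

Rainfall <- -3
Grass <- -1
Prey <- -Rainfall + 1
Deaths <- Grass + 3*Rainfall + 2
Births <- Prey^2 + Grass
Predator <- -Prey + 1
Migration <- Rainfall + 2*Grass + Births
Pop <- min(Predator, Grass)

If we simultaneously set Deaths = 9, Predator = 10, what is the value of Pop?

-1

Under do(Deaths = 9, Predator = 10), each intervened variable's structural equation is replaced by its fixed value.
Pop = min(Predator, Grass)  [with Predator=10, Grass=-1]  = -1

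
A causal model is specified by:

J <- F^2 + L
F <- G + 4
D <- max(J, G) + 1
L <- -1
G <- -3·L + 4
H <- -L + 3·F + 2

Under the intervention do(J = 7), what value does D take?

8

Intervening sets J = 7 and removes its equation (J <- F^2 + L).
G = -3·L + 4  [with L=-1]  = 7
D = max(J, G) + 1  [with J=7, G=7]  = 8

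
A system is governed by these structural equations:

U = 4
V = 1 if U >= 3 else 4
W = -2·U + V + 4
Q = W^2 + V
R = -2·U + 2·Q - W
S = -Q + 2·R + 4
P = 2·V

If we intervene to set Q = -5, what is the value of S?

Under do(Q=-5), the mechanism Q = W^2 + V is discarded; Q is fixed at -5.
V = 1 if U >= 3 else 4  [with U=4]  = 1
W = -2·U + V + 4  [with U=4, V=1]  = -3
R = -2·U + 2·Q - W  [with U=4, Q=-5, W=-3]  = -15
S = -Q + 2·R + 4  [with Q=-5, R=-15]  = -21

-21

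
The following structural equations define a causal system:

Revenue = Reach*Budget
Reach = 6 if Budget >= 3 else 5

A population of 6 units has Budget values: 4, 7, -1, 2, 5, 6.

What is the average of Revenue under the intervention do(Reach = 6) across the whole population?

23

Every unit gets Reach=6 under the intervention. Revenue values become 24, 42, -6, 12, 30, 36; E[Revenue|do(Reach=6)] = 23.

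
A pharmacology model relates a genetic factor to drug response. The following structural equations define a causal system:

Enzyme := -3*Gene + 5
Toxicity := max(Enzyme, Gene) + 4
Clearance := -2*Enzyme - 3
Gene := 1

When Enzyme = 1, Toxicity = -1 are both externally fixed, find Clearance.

Setting Enzyme = 1, Toxicity = -1 by intervention discards those variables' equations.
Clearance = -2*Enzyme - 3  [with Enzyme=1]  = -5

-5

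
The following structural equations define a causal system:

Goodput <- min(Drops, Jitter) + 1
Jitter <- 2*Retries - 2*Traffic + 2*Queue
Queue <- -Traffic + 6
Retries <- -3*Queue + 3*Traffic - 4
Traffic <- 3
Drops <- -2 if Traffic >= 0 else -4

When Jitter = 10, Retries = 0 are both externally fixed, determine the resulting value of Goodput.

-1

Setting Jitter = 10, Retries = 0 by intervention discards those variables' equations.
Drops = -2 if Traffic >= 0 else -4  [with Traffic=3]  = -2
Goodput = min(Drops, Jitter) + 1  [with Drops=-2, Jitter=10]  = -1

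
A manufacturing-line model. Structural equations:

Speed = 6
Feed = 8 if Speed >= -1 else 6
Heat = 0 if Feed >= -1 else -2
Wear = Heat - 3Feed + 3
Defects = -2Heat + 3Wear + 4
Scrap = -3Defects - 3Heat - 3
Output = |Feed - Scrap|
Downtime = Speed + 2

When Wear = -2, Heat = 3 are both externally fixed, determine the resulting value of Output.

4

The joint intervention fixes Wear = -2, Heat = 3, removing each variable's own equation.
Feed = 8 if Speed >= -1 else 6  [with Speed=6]  = 8
Defects = -2Heat + 3Wear + 4  [with Heat=3, Wear=-2]  = -8
Scrap = -3Defects - 3Heat - 3  [with Defects=-8, Heat=3]  = 12
Output = |Feed - Scrap|  [with Feed=8, Scrap=12]  = 4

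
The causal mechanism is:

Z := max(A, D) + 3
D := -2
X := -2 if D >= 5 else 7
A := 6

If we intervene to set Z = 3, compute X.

7

Under do(Z=3), the mechanism Z := max(A, D) + 3 is discarded; Z is fixed at 3.
Since X is not a descendant of the intervened variable, it is unaffected.
X = -2 if D >= 5 else 7  [with D=-2]  = 7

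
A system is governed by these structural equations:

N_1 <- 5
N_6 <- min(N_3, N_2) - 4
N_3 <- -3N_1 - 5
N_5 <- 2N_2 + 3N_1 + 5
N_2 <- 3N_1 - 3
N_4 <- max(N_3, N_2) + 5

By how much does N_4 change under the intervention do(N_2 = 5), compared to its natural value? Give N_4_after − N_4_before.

-7

Under do(N_2=5), the mechanism N_2 <- 3N_1 - 3 is discarded; N_2 is fixed at 5.
N_3 = -3N_1 - 5  [with N_1=5]  = -20
N_4 = max(N_3, N_2) + 5  [with N_3=-20, N_2=5]  = 10
Without intervention: N_2 = 3N_1 - 3  [with N_1=5]  = 12; N_3 = -3N_1 - 5  [with N_1=5]  = -20; N_4 = max(N_3, N_2) + 5  [with N_3=-20, N_2=12]  = 17.
Change = 10 − 17 = -7.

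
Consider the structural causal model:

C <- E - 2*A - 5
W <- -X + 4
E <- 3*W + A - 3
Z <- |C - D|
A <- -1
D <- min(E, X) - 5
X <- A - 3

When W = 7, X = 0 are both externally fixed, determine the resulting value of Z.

19

The joint intervention fixes W = 7, X = 0, removing each variable's own equation.
E = 3*W + A - 3  [with W=7, A=-1]  = 17
D = min(E, X) - 5  [with E=17, X=0]  = -5
C = E - 2*A - 5  [with E=17, A=-1]  = 14
Z = |C - D|  [with C=14, D=-5]  = 19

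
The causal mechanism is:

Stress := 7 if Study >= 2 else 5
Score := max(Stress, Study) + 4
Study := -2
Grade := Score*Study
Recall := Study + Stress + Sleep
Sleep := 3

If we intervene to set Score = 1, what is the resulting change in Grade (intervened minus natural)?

Under do(Score=1), the mechanism Score := max(Stress, Study) + 4 is discarded; Score is fixed at 1.
Grade = Score*Study  [with Score=1, Study=-2]  = -2
Without intervention: Stress = 7 if Study >= 2 else 5  [with Study=-2]  = 5; Score = max(Stress, Study) + 4  [with Stress=5, Study=-2]  = 9; Grade = Score*Study  [with Score=9, Study=-2]  = -18.
Change = -2 − (-18) = 16.

16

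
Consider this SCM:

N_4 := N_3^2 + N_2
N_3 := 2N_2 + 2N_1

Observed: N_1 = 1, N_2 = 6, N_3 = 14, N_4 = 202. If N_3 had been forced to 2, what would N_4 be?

10

The intervention breaks the incoming arrows to N_3: N_3 := 2N_2 + 2N_1 no longer applies, and N_3 = 2.
N_4 = N_3^2 + N_2  [with N_3=2, N_2=6]  = 10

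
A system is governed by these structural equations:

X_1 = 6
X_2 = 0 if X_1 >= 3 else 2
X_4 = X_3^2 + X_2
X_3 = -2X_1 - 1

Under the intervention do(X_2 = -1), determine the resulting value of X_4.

168

Under do(X_2=-1), the mechanism X_2 = 0 if X_1 >= 3 else 2 is discarded; X_2 is fixed at -1.
X_3 = -2X_1 - 1  [with X_1=6]  = -13
X_4 = X_3^2 + X_2  [with X_3=-13, X_2=-1]  = 168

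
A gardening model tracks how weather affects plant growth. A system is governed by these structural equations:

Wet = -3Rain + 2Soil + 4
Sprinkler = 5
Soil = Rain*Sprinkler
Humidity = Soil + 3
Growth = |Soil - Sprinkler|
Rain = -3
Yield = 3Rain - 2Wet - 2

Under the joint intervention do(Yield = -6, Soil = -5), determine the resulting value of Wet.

3

The joint intervention fixes Yield = -6, Soil = -5, removing each variable's own equation.
Wet = -3Rain + 2Soil + 4  [with Rain=-3, Soil=-5]  = 3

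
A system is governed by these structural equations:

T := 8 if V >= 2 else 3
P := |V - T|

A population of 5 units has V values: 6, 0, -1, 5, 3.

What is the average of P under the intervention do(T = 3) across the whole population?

do(T=3) breaks T's dependence on V. With T=3 fixed, P across the units is 3, 3, 4, 2, 0, mean 2.4.

2.4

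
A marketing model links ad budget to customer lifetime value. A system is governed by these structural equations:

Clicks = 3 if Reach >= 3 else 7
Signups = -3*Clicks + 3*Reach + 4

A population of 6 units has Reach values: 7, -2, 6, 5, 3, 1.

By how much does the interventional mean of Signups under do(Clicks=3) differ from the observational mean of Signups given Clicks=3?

Every unit gets Clicks=3 under the intervention. Signups values become 16, -11, 13, 10, 4, -2; E[Signups|do(Clicks=3)] = 5.
Conditioning on Clicks=3 selects the 4 unit(s) with Reach ∈ {7, 6, 5, 3}. Their Signups values: 16, 13, 10, 4. Mean = 10.75.
Difference = 5 − 10.75 = -5.75.

-5.75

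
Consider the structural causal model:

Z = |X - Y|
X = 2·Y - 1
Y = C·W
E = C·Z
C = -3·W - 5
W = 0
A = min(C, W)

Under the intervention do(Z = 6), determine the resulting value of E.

-30

Intervening sets Z = 6 and removes its equation (Z = |X - Y|).
C = -3·W - 5  [with W=0]  = -5
E = C·Z  [with C=-5, Z=6]  = -30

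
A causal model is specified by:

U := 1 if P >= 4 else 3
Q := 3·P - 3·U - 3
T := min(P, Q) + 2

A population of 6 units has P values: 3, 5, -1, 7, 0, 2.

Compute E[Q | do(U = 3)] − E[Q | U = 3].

5

Under do(U=3), U's equation is replaced by U=3 for every unit. Per-unit Q: -3, 3, -15, 9, -12, -6. Mean = -4.
Conditioning on U=3 selects the 4 unit(s) with P ∈ {3, -1, 0, 2}. Their Q values: -3, -15, -12, -6. Mean = -9.
Difference = -4 − (-9) = 5.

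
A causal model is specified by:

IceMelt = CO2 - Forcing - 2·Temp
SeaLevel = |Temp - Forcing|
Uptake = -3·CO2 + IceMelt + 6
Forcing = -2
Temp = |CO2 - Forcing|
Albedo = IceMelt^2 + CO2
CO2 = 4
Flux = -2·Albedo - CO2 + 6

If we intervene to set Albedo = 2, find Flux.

-2

Under do(Albedo=2), the mechanism Albedo = IceMelt^2 + CO2 is discarded; Albedo is fixed at 2.
Flux = -2·Albedo - CO2 + 6  [with Albedo=2, CO2=4]  = -2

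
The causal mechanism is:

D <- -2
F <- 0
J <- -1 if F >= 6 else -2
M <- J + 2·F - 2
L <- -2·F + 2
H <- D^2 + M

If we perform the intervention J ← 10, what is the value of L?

2

do(J=10) replaces the equation J <- -1 if F >= 6 else -2 with the constant J = 10.
L is not downstream of the intervention, so its value is determined by the original equations.
L = -2·F + 2  [with F=0]  = 2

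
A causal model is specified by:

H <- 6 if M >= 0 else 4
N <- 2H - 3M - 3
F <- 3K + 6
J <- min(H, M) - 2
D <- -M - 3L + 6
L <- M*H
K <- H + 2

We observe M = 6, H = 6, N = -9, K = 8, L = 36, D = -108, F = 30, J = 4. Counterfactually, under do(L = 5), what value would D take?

The intervention breaks the incoming arrows to L: L <- M*H no longer applies, and L = 5.
D = -M - 3L + 6  [with M=6, L=5]  = -15

-15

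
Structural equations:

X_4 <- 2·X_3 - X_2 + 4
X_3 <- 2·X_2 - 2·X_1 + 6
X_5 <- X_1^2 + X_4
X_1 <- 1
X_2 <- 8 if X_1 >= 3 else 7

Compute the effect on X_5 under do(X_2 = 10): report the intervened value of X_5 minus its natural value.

do(X_2=10) replaces the equation X_2 <- 8 if X_1 >= 3 else 7 with the constant X_2 = 10.
X_3 = 2·X_2 - 2·X_1 + 6  [with X_2=10, X_1=1]  = 24
X_4 = 2·X_3 - X_2 + 4  [with X_3=24, X_2=10]  = 42
X_5 = X_1^2 + X_4  [with X_1=1, X_4=42]  = 43
Without intervention: X_2 = 8 if X_1 >= 3 else 7  [with X_1=1]  = 7; X_3 = 2·X_2 - 2·X_1 + 6  [with X_2=7, X_1=1]  = 18; X_4 = 2·X_3 - X_2 + 4  [with X_3=18, X_2=7]  = 33; X_5 = X_1^2 + X_4  [with X_1=1, X_4=33]  = 34.
Change = 43 − 34 = 9.

9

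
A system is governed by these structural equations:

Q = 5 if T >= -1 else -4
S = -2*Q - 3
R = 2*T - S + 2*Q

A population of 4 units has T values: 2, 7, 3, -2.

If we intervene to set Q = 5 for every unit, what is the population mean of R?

28

Under do(Q=5), Q's equation is replaced by Q=5 for every unit. Per-unit R: 27, 37, 29, 19. Mean = 28.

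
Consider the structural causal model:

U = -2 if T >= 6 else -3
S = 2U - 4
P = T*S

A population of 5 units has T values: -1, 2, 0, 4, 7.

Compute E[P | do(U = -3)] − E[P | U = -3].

The intervention sets U=-3 in all 5 units regardless of T. Recomputing P per unit gives 10, -20, 0, -40, -70; average -24.
Observing U=-3 restricts to units where U's equation naturally yields -3: T ∈ {-1, 2, 0, 4}. In that subpopulation P = 10, -20, 0, -40, mean -12.5.
Difference = -24 − (-12.5) = -11.5.

-11.5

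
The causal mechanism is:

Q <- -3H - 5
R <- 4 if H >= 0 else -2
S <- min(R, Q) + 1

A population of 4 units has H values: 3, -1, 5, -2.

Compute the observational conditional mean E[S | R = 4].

E[S|R=4] averages over only the 2 units with R=4 (H = 3, 5): S = -13, -19, mean -16.

-16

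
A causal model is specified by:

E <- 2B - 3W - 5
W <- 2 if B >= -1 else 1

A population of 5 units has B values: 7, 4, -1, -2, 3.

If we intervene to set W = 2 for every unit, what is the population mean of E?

-6.6

Under do(W=2), W's equation is replaced by W=2 for every unit. Per-unit E: 3, -3, -13, -15, -5. Mean = -6.6.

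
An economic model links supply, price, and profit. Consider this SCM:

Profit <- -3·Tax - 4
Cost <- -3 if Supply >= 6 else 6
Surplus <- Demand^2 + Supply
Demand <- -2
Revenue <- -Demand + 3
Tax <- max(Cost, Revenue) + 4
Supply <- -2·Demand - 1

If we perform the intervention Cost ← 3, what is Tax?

do(Cost=3) replaces the equation Cost <- -3 if Supply >= 6 else 6 with the constant Cost = 3.
Revenue = -Demand + 3  [with Demand=-2]  = 5
Tax = max(Cost, Revenue) + 4  [with Cost=3, Revenue=5]  = 9

9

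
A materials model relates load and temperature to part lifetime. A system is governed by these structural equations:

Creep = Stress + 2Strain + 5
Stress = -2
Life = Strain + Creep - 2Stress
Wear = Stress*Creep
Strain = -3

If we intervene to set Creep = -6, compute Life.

do(Creep=-6) replaces the equation Creep = Stress + 2Strain + 5 with the constant Creep = -6.
Life = Strain + Creep - 2Stress  [with Strain=-3, Creep=-6, Stress=-2]  = -5

-5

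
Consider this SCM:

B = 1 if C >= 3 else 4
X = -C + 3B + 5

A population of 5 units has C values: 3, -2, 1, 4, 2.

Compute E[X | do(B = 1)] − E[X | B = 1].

Every unit gets B=1 under the intervention. X values become 5, 10, 7, 4, 6; E[X|do(B=1)] = 6.4.
Conditioning on B=1 selects the 2 unit(s) with C ∈ {3, 4}. Their X values: 5, 4. Mean = 4.5.
Difference = 6.4 − 4.5 = 1.9.

1.9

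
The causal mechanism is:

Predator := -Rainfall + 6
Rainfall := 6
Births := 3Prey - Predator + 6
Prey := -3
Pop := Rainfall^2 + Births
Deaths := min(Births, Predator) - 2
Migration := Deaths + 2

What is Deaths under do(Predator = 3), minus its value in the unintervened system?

-3

do(Predator=3) replaces the equation Predator := -Rainfall + 6 with the constant Predator = 3.
Births = 3Prey - Predator + 6  [with Prey=-3, Predator=3]  = -6
Deaths = min(Births, Predator) - 2  [with Births=-6, Predator=3]  = -8
Without intervention: Predator = -Rainfall + 6  [with Rainfall=6]  = 0; Births = 3Prey - Predator + 6  [with Prey=-3, Predator=0]  = -3; Deaths = min(Births, Predator) - 2  [with Births=-3, Predator=0]  = -5.
Change = -8 − (-5) = -3.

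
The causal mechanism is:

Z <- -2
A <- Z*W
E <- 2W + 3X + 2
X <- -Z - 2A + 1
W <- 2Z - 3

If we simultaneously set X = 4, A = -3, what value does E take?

0

The joint intervention fixes X = 4, A = -3, removing each variable's own equation.
W = 2Z - 3  [with Z=-2]  = -7
E = 2W + 3X + 2  [with W=-7, X=4]  = 0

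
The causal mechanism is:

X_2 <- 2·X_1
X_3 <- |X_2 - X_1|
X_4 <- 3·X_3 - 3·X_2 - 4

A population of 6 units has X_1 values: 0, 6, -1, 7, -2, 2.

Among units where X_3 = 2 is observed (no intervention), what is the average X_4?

2

E[X_4|X_3=2] averages over only the 2 units with X_3=2 (X_1 = -2, 2): X_4 = 14, -10, mean 2.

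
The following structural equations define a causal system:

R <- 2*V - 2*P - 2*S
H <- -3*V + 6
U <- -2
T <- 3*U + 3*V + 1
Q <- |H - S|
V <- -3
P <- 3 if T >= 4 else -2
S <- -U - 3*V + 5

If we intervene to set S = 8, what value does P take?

-2

The intervention breaks the incoming arrows to S: S <- -U - 3*V + 5 no longer applies, and S = 8.
Since P is not a descendant of the intervened variable, it is unaffected.
T = 3*U + 3*V + 1  [with U=-2, V=-3]  = -14
P = 3 if T >= 4 else -2  [with T=-14]  = -2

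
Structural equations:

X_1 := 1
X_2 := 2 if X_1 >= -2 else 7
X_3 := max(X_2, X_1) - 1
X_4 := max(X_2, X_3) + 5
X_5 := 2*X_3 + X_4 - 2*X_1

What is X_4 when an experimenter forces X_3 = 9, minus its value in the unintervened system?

The intervention breaks the incoming arrows to X_3: X_3 := max(X_2, X_1) - 1 no longer applies, and X_3 = 9.
X_2 = 2 if X_1 >= -2 else 7  [with X_1=1]  = 2
X_4 = max(X_2, X_3) + 5  [with X_2=2, X_3=9]  = 14
Without intervention: X_2 = 2 if X_1 >= -2 else 7  [with X_1=1]  = 2; X_3 = max(X_2, X_1) - 1  [with X_2=2, X_1=1]  = 1; X_4 = max(X_2, X_3) + 5  [with X_2=2, X_3=1]  = 7.
Change = 14 − 7 = 7.

7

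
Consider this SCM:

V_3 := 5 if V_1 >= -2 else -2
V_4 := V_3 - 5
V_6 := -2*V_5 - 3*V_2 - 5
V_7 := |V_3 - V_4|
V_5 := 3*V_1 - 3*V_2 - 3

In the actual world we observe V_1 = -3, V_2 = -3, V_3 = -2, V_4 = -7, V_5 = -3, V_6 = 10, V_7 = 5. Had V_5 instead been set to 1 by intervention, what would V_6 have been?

The intervention breaks the incoming arrows to V_5: V_5 := 3*V_1 - 3*V_2 - 3 no longer applies, and V_5 = 1.
V_6 = -2*V_5 - 3*V_2 - 5  [with V_5=1, V_2=-3]  = 2

2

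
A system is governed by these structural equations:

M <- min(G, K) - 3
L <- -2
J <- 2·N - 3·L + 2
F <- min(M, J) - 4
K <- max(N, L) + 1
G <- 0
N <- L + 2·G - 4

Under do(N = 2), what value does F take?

The intervention breaks the incoming arrows to N: N <- L + 2·G - 4 no longer applies, and N = 2.
K = max(N, L) + 1  [with N=2, L=-2]  = 3
M = min(G, K) - 3  [with G=0, K=3]  = -3
J = 2·N - 3·L + 2  [with N=2, L=-2]  = 12
F = min(M, J) - 4  [with M=-3, J=12]  = -7

-7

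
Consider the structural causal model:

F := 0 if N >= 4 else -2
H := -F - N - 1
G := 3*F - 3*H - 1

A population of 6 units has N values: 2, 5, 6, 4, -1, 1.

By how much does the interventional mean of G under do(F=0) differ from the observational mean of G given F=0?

do(F=0) breaks F's dependence on N. With F=0 fixed, G across the units is 8, 17, 20, 14, -1, 5, mean 10.5.
Observing F=0 restricts to units where F's equation naturally yields 0: N ∈ {5, 6, 4}. In that subpopulation G = 17, 20, 14, mean 17.
Difference = 10.5 − 17 = -6.5.

-6.5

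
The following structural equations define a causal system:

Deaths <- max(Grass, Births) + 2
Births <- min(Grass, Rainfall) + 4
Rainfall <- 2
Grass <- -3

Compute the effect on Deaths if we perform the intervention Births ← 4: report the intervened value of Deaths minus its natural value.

The intervention breaks the incoming arrows to Births: Births <- min(Grass, Rainfall) + 4 no longer applies, and Births = 4.
Deaths = max(Grass, Births) + 2  [with Grass=-3, Births=4]  = 6
Without intervention: Births = min(Grass, Rainfall) + 4  [with Grass=-3, Rainfall=2]  = 1; Deaths = max(Grass, Births) + 2  [with Grass=-3, Births=1]  = 3.
Change = 6 − 3 = 3.

3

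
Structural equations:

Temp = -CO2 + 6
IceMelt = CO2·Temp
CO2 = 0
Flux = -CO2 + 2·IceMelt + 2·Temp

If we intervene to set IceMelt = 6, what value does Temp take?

6

Under do(IceMelt=6), the mechanism IceMelt = CO2·Temp is discarded; IceMelt is fixed at 6.
Since Temp is not a descendant of the intervened variable, it is unaffected.
Temp = -CO2 + 6  [with CO2=0]  = 6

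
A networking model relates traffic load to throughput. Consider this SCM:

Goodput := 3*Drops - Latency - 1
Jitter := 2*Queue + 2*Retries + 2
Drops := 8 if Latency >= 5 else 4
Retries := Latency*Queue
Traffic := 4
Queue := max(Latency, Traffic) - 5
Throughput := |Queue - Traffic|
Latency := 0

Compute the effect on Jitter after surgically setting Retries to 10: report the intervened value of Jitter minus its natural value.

The intervention breaks the incoming arrows to Retries: Retries := Latency*Queue no longer applies, and Retries = 10.
Queue = max(Latency, Traffic) - 5  [with Latency=0, Traffic=4]  = -1
Jitter = 2*Queue + 2*Retries + 2  [with Queue=-1, Retries=10]  = 20
Without intervention: Queue = max(Latency, Traffic) - 5  [with Latency=0, Traffic=4]  = -1; Retries = Latency*Queue  [with Latency=0, Queue=-1]  = 0; Jitter = 2*Queue + 2*Retries + 2  [with Queue=-1, Retries=0]  = 0.
Change = 20 − 0 = 20.

20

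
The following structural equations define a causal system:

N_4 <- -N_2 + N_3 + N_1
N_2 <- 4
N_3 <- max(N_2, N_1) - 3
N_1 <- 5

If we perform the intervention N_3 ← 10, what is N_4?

The intervention breaks the incoming arrows to N_3: N_3 <- max(N_2, N_1) - 3 no longer applies, and N_3 = 10.
N_4 = -N_2 + N_3 + N_1  [with N_2=4, N_3=10, N_1=5]  = 11

11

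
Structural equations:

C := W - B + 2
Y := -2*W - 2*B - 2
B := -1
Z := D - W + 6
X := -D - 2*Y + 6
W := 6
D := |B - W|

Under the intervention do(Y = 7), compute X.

The intervention breaks the incoming arrows to Y: Y := -2*W - 2*B - 2 no longer applies, and Y = 7.
D = |B - W|  [with B=-1, W=6]  = 7
X = -D - 2*Y + 6  [with D=7, Y=7]  = -15

-15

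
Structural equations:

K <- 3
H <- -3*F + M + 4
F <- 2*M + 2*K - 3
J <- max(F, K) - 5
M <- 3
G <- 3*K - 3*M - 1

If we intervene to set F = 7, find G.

-1

The intervention breaks the incoming arrows to F: F <- 2*M + 2*K - 3 no longer applies, and F = 7.
G is not downstream of the intervention, so its value is determined by the original equations.
G = 3*K - 3*M - 1  [with K=3, M=3]  = -1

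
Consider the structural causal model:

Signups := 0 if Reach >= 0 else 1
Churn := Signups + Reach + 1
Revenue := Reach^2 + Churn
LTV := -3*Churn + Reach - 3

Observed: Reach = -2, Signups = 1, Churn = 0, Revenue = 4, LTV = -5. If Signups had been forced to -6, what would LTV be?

16

do(Signups=-6) replaces the equation Signups := 0 if Reach >= 0 else 1 with the constant Signups = -6.
Churn = Signups + Reach + 1  [with Signups=-6, Reach=-2]  = -7
LTV = -3*Churn + Reach - 3  [with Churn=-7, Reach=-2]  = 16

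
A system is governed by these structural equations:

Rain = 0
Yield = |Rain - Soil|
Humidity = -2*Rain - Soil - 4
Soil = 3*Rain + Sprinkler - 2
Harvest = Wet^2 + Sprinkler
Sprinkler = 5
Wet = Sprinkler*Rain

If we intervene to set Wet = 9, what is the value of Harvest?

86

The intervention breaks the incoming arrows to Wet: Wet = Sprinkler*Rain no longer applies, and Wet = 9.
Harvest = Wet^2 + Sprinkler  [with Wet=9, Sprinkler=5]  = 86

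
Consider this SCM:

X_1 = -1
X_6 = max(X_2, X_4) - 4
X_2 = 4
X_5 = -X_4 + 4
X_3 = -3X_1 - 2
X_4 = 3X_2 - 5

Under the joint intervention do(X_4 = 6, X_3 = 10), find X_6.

2

The joint intervention fixes X_4 = 6, X_3 = 10, removing each variable's own equation.
X_6 = max(X_2, X_4) - 4  [with X_2=4, X_4=6]  = 2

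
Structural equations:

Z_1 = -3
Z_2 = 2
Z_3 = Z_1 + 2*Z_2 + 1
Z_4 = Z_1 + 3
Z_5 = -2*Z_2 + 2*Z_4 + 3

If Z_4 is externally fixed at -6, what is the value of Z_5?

Intervening sets Z_4 = -6 and removes its equation (Z_4 = Z_1 + 3).
Z_5 = -2*Z_2 + 2*Z_4 + 3  [with Z_2=2, Z_4=-6]  = -13

-13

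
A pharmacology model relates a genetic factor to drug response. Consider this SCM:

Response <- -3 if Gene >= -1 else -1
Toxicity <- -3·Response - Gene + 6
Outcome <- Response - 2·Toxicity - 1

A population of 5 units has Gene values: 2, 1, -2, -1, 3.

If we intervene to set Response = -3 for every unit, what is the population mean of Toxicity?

do(Response=-3) breaks Response's dependence on Gene. With Response=-3 fixed, Toxicity across the units is 13, 14, 17, 16, 12, mean 14.4.

14.4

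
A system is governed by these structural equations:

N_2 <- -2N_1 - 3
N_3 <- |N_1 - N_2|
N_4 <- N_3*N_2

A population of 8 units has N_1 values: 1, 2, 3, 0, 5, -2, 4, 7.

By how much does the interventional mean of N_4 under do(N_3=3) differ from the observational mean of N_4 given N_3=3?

Under do(N_3=3), N_3's equation is replaced by N_3=3 for every unit. Per-unit N_4: -15, -21, -27, -9, -39, 3, -33, -51. Mean = -24.
Conditioning on N_3=3 selects the 2 unit(s) with N_1 ∈ {0, -2}. Their N_4 values: -9, 3. Mean = -3.
Difference = -24 − (-3) = -21.

-21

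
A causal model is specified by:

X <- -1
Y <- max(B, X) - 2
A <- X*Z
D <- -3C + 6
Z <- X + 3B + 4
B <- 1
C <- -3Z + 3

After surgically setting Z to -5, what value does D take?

-48

The intervention breaks the incoming arrows to Z: Z <- X + 3B + 4 no longer applies, and Z = -5.
C = -3Z + 3  [with Z=-5]  = 18
D = -3C + 6  [with C=18]  = -48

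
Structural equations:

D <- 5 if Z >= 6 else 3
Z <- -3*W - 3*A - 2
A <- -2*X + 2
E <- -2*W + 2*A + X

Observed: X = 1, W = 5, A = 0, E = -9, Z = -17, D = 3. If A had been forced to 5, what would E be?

1

The intervention breaks the incoming arrows to A: A <- -2*X + 2 no longer applies, and A = 5.
E = -2*W + 2*A + X  [with W=5, A=5, X=1]  = 1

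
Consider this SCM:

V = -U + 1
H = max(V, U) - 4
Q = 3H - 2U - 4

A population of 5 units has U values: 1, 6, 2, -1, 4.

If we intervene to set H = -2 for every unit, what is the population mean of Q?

Under do(H=-2), H's equation is replaced by H=-2 for every unit. Per-unit Q: -12, -22, -14, -8, -18. Mean = -14.8.

-14.8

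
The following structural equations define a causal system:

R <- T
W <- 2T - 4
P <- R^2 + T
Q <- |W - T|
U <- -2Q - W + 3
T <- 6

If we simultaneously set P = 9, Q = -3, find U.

Under do(P = 9, Q = -3), each intervened variable's structural equation is replaced by its fixed value.
W = 2T - 4  [with T=6]  = 8
U = -2Q - W + 3  [with Q=-3, W=8]  = 1

1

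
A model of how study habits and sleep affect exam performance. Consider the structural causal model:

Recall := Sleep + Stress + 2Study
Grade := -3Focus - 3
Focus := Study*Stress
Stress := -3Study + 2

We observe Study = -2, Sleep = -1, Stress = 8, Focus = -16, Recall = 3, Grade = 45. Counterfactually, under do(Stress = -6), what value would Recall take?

-11

do(Stress=-6) replaces the equation Stress := -3Study + 2 with the constant Stress = -6.
Recall = Sleep + Stress + 2Study  [with Sleep=-1, Stress=-6, Study=-2]  = -11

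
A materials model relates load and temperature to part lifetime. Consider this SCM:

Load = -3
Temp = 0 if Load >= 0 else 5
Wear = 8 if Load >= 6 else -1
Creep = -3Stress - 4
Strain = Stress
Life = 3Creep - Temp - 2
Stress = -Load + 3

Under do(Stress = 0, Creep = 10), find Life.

23

The joint intervention fixes Stress = 0, Creep = 10, removing each variable's own equation.
Temp = 0 if Load >= 0 else 5  [with Load=-3]  = 5
Life = 3Creep - Temp - 2  [with Creep=10, Temp=5]  = 23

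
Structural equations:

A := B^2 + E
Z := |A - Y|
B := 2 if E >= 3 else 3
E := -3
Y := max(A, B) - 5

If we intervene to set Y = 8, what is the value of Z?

Intervening sets Y = 8 and removes its equation (Y := max(A, B) - 5).
B = 2 if E >= 3 else 3  [with E=-3]  = 3
A = B^2 + E  [with B=3, E=-3]  = 6
Z = |A - Y|  [with A=6, Y=8]  = 2

2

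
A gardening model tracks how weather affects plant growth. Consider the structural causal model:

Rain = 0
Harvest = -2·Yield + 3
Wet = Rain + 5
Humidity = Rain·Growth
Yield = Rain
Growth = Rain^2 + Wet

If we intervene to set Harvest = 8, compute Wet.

5

do(Harvest=8) replaces the equation Harvest = -2·Yield + 3 with the constant Harvest = 8.
Wet is not downstream of the intervention, so its value is determined by the original equations.
Wet = Rain + 5  [with Rain=0]  = 5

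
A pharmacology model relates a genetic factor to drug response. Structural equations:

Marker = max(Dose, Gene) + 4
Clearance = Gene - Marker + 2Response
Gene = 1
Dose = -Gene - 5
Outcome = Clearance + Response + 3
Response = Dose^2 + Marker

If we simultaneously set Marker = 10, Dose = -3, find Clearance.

Setting Marker = 10, Dose = -3 by intervention discards those variables' equations.
Response = Dose^2 + Marker  [with Dose=-3, Marker=10]  = 19
Clearance = Gene - Marker + 2Response  [with Gene=1, Marker=10, Response=19]  = 29

29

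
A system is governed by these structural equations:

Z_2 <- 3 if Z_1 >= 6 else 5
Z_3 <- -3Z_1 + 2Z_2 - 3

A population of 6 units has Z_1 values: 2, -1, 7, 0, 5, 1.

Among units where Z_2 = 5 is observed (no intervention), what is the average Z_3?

Observing Z_2=5 restricts to units where Z_2's equation naturally yields 5: Z_1 ∈ {2, -1, 0, 5, 1}. In that subpopulation Z_3 = 1, 10, 7, -8, 4, mean 2.8.

2.8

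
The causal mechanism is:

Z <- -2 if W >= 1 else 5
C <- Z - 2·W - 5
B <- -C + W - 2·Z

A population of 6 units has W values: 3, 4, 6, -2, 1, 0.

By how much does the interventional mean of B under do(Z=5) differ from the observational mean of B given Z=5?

Every unit gets Z=5 under the intervention. B values become -1, 2, 8, -16, -7, -10; E[B|do(Z=5)] = -4.
E[B|Z=5] averages over only the 2 units with Z=5 (W = -2, 0): B = -16, -10, mean -13.
Difference = -4 − (-13) = 9.

9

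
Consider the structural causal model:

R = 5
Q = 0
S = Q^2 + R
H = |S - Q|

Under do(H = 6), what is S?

Under do(H=6), the mechanism H = |S - Q| is discarded; H is fixed at 6.
Since S is not a descendant of the intervened variable, it is unaffected.
S = Q^2 + R  [with Q=0, R=5]  = 5

5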